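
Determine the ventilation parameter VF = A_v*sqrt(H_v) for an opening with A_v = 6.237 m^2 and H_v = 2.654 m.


sqrt(H_v) = 1.6291
VF = 6.237 * 1.6291 = 10.161 m^(5/2)

10.161 m^(5/2)


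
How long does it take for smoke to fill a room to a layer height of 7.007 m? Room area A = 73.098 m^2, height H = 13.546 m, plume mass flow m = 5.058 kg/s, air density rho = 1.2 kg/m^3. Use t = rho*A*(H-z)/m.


H - z = 6.539 m
t = 1.2 * 73.098 * 6.539 / 5.058 = 113.40 s

113.40 s


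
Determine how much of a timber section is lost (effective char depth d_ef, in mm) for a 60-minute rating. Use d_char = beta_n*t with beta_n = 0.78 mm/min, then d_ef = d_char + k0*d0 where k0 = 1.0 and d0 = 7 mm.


d_char = 0.78 * 60 = 46.8 mm
d_ef = 46.8 + 1.0*7 = 53.8 mm

53.8 mm


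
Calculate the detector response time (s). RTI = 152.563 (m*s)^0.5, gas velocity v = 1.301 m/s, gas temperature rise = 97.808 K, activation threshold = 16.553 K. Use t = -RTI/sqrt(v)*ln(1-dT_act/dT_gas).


dT_act/dT_gas = 0.16924
ln(1 - 0.16924) = -0.18541
t = -152.563 / sqrt(1.301) * -0.18541 = 24.800 s

24.800 s


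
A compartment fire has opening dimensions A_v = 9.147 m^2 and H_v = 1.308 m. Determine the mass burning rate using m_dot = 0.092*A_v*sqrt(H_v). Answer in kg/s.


sqrt(H_v) = 1.1437
m_dot = 0.092 * 9.147 * 1.1437 = 0.96243 kg/s

0.96243 kg/s


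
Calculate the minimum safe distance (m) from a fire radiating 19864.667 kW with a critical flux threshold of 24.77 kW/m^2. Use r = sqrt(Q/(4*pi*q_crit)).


4*pi*q_crit = 311.27
Q/(4*pi*q_crit) = 63.818
r = sqrt(63.818) = 7.9886 m

7.9886 m


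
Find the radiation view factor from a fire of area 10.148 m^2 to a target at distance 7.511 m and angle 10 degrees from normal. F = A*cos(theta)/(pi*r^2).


cos(10 deg) = 0.98481
pi*r^2 = 177.23
F = 10.148 * 0.98481 / 177.23 = 0.056388

0.056388


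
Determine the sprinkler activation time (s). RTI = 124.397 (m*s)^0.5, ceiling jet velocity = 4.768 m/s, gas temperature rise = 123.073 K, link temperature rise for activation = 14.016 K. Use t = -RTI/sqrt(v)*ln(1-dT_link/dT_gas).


dT_link/dT_gas = 0.11388
ln(1 - 0.11388) = -0.12091
t = -124.397 / sqrt(4.768) * -0.12091 = 6.8880 s

6.8880 s


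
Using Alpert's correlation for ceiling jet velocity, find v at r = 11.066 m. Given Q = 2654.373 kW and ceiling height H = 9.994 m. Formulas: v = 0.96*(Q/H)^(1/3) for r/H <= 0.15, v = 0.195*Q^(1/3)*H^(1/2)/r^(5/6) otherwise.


r/H = 11.066 / 9.994 = 1.1073
r/H > 0.15, so v = 0.195*Q^(1/3)*H^(1/2)/r^(5/6)
Q^(1/3) = 13.846
H^(1/2) = 3.1613
r^(5/6) = 7.4130
v = 0.195 * 13.846 * 3.1613 / 7.4130 = 1.1514 m/s

1.1514 m/s


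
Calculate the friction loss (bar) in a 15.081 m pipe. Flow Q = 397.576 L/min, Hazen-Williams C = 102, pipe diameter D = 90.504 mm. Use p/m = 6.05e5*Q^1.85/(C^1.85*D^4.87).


Q^1.85 = 64406
C^1.85 = 5198.9
D^4.87 = 3.3804e+09
p/m = 0.0022172 bar/m
p_total = 0.0022172 * 15.081 = 0.033437 bar

0.033437 bar


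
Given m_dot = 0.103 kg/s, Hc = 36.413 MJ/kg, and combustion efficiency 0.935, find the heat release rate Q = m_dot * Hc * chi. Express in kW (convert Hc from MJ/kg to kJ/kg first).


Hc = 36.413 MJ/kg = 36.413 * 1000 kJ/kg = 36413 kJ/kg
Q = 0.103 kg/s * 36413 kJ/kg * 0.935 = 3506.8 kW

3506.8 kW


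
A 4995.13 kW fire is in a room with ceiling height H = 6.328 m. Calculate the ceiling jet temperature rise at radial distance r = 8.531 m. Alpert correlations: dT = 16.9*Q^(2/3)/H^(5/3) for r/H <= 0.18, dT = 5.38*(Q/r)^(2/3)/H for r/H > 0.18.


r/H = 8.531 / 6.328 = 1.3481
r/H > 0.18, so dT = 5.38*(Q/r)^(2/3)/H
Q/r = 585.53
(Q/r)^(2/3) = 69.989
dT = 5.38 * 69.989 / 6.328 = 59.504 K

59.504 K


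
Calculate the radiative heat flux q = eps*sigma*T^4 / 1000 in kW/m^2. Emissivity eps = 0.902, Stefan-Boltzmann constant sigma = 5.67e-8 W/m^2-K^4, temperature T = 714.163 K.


T^4 = 2.6013e+11
q = 0.902 * 5.67e-8 * 2.6013e+11 / 1000 = 13.304 kW/m^2

13.304 kW/m^2


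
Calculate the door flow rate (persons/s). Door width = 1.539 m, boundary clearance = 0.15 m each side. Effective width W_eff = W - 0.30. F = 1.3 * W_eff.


W_eff = 1.539 - 0.30 = 1.239 m
F = 1.3 * 1.239 = 1.6107 persons/s

1.6107 persons/s


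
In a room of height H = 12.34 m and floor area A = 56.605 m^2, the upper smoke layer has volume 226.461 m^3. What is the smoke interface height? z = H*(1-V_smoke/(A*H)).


V/(A*H) = 0.32421
1 - 0.32421 = 0.67579
z = 12.34 * 0.67579 = 8.3393 m

8.3393 m


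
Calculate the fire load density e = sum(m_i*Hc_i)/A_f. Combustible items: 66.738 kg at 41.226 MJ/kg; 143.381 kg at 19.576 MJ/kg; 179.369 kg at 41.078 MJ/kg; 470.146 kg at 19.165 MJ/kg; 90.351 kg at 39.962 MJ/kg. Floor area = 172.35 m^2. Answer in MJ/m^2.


Total energy = 66.738*41.226 + 143.381*19.576 + 179.369*41.078 + 470.146*19.165 + 90.351*39.962
= 2751.341 + 2806.826 + 7368.120 + 9010.348 + 3610.607
= 25547.24 MJ
e = 25547.24 / 172.35 = 148.23 MJ/m^2

148.23 MJ/m^2


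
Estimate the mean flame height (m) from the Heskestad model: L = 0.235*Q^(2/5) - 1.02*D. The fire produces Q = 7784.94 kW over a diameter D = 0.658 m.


Q^(2/5) = 36.017
0.235 * Q^(2/5) = 8.4639
1.02 * D = 0.67116
L = 7.7927 m

7.7927 m


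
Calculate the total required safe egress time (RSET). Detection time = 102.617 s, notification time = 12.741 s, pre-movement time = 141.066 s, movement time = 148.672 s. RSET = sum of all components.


Total = 102.617 + 12.741 + 141.066 + 148.672 = 405.096 s

405.096 s


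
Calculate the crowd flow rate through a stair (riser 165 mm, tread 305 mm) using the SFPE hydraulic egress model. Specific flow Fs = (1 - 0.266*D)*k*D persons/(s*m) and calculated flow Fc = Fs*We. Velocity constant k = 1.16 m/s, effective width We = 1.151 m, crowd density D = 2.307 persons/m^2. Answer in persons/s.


1 - 0.266*D = 1 - 0.266*2.307 = 0.38634
Fs = 0.38634 * 1.16 * 2.307 = 1.0339 persons/(s*m)
Fc = 1.0339 * 1.151 = 1.1900 persons/s

1.1900 persons/s


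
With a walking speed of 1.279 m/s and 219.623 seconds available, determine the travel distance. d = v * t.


d = 1.279 * 219.623 = 280.90 m

280.90 m


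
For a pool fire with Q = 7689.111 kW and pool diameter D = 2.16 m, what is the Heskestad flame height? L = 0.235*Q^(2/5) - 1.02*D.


Q^(2/5) = 35.839
0.235 * Q^(2/5) = 8.4221
1.02 * D = 2.2032
L = 6.2189 m

6.2189 m


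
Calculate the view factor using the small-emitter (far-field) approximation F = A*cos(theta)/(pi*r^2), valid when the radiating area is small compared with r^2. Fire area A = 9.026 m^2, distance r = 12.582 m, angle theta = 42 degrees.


cos(42 deg) = 0.74314
pi*r^2 = 497.34
F = 9.026 * 0.74314 / 497.34 = 0.013487

0.013487


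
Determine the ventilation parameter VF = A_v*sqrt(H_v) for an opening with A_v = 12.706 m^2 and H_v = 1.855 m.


sqrt(H_v) = 1.3620
VF = 12.706 * 1.3620 = 17.305 m^(5/2)

17.305 m^(5/2)


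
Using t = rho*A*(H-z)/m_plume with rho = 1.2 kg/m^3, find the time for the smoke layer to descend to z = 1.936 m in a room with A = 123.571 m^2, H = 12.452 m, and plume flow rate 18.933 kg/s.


H - z = 10.516 m
t = 1.2 * 123.571 * 10.516 / 18.933 = 82.362 s

82.362 s


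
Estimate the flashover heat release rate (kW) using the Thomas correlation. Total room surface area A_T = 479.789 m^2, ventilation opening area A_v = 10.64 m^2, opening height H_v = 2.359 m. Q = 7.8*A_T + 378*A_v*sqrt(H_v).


7.8*A_T = 3742.4
sqrt(H_v) = 1.5359
378*A_v*sqrt(H_v) = 6177.3
Q = 3742.4 + 6177.3 = 9919.6 kW

9919.6 kW


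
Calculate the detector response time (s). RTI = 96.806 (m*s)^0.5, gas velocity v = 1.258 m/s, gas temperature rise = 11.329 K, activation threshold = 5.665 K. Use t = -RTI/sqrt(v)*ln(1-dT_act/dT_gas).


dT_act/dT_gas = 0.50004
ln(1 - 0.50004) = -0.69324
t = -96.806 / sqrt(1.258) * -0.69324 = 59.833 s

59.833 s


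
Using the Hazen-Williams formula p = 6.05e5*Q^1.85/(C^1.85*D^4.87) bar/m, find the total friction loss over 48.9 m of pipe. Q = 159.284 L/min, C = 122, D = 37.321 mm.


Q^1.85 = 11858
C^1.85 = 7240.5
D^4.87 = 4.5229e+07
p/m = 0.021908 bar/m
p_total = 0.021908 * 48.9 = 1.0713 bar

1.0713 bar


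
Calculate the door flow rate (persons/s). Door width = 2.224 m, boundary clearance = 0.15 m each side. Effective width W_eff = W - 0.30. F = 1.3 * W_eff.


W_eff = 2.224 - 0.30 = 1.924 m
F = 1.3 * 1.924 = 2.5012 persons/s

2.5012 persons/s


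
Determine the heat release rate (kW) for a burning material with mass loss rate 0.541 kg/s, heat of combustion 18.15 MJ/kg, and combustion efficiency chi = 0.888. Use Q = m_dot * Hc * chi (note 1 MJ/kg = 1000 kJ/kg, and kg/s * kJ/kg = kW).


Hc = 18.15 MJ/kg = 18.15 * 1000 kJ/kg = 18150 kJ/kg
Q = 0.541 kg/s * 18150 kJ/kg * 0.888 = 8719.4 kW

8719.4 kW


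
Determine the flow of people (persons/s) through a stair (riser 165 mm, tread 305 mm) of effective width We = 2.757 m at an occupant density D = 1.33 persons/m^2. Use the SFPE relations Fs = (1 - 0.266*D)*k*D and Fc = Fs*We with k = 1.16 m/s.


1 - 0.266*D = 1 - 0.266*1.33 = 0.64622
Fs = 0.64622 * 1.16 * 1.33 = 0.99699 persons/(s*m)
Fc = 0.99699 * 2.757 = 2.7487 persons/s

2.7487 persons/s


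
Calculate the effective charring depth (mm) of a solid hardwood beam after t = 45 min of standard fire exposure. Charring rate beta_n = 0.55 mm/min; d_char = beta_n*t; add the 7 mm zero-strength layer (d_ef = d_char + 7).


d_char = 0.55 * 45 = 24.75 mm
d_ef = 24.75 + 1.0*7 = 31.75 mm

31.75 mm


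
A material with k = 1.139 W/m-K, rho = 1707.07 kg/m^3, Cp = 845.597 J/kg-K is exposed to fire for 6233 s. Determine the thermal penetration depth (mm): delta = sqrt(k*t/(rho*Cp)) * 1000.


alpha = 1.139 / (1707.07 * 845.597) = 7.8906e-07 m^2/s
alpha * t = 0.0049182
delta = sqrt(0.0049182) * 1000 = 70.130 mm

70.130 mm


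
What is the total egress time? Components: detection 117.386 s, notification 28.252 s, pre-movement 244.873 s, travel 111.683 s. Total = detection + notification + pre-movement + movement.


Total = 117.386 + 28.252 + 244.873 + 111.683 = 502.194 s

502.194 s


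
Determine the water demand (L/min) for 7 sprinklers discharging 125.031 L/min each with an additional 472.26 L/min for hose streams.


Sprinkler demand = 7 * 125.031 = 875.217 L/min
Total = 875.217 + 472.26 = 1347.477 L/min

1347.477 L/min


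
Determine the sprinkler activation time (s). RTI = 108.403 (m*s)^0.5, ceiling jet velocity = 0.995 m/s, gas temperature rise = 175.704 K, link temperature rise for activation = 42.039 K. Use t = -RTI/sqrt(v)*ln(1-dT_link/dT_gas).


dT_link/dT_gas = 0.23926
ln(1 - 0.23926) = -0.27346
t = -108.403 / sqrt(0.995) * -0.27346 = 29.719 s

29.719 s


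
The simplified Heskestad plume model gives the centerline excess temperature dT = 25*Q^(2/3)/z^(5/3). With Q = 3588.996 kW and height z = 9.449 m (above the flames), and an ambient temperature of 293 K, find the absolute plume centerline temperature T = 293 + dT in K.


Q^(2/3) = 234.41
z^(5/3) = 42.232
dT = 25 * 234.41 / 42.232 = 138.76 K
T = 293 + 138.76 = 431.76 K

431.76 K


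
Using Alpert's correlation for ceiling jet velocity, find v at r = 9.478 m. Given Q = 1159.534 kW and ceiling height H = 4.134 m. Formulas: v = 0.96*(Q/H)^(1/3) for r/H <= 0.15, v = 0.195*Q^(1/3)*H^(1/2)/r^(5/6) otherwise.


r/H = 9.478 / 4.134 = 2.2927
r/H > 0.15, so v = 0.195*Q^(1/3)*H^(1/2)/r^(5/6)
Q^(1/3) = 10.506
H^(1/2) = 2.0332
r^(5/6) = 6.5152
v = 0.195 * 10.506 * 2.0332 / 6.5152 = 0.63932 m/s

0.63932 m/s


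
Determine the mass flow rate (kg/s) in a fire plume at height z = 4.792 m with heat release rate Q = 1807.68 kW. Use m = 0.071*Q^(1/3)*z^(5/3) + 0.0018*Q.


Q^(1/3) = 12.182
z^(5/3) = 13.621
First term = 0.071 * 12.182 * 13.621 = 11.780
Second term = 0.0018 * 1807.68 = 3.2538
m = 15.034 kg/s

15.034 kg/s


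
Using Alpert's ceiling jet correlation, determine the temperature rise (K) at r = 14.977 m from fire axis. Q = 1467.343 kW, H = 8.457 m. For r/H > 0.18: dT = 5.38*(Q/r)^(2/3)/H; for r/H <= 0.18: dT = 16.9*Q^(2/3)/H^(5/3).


r/H = 14.977 / 8.457 = 1.7710
r/H > 0.18, so dT = 5.38*(Q/r)^(2/3)/H
Q/r = 97.973
(Q/r)^(2/3) = 21.252
dT = 5.38 * 21.252 / 8.457 = 13.520 K

13.520 K


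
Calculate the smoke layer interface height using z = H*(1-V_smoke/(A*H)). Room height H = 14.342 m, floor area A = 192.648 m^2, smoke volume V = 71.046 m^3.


V/(A*H) = 0.025714
1 - 0.025714 = 0.97429
z = 14.342 * 0.97429 = 13.973 m

13.973 m


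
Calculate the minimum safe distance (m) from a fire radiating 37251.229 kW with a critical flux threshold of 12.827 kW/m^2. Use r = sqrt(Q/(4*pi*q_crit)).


4*pi*q_crit = 161.19
Q/(4*pi*q_crit) = 231.10
r = sqrt(231.10) = 15.202 m

15.202 m


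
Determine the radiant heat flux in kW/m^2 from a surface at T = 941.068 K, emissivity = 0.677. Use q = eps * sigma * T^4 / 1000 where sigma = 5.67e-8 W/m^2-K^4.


T^4 = 7.8430e+11
q = 0.677 * 5.67e-8 * 7.8430e+11 / 1000 = 30.106 kW/m^2

30.106 kW/m^2


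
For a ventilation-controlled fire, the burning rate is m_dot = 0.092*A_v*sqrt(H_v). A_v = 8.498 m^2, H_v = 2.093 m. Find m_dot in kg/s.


sqrt(H_v) = 1.4467
m_dot = 0.092 * 8.498 * 1.4467 = 1.1311 kg/s

1.1311 kg/s


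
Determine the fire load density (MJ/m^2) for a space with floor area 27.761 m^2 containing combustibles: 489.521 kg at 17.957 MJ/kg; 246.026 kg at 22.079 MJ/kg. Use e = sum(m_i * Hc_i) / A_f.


Total energy = 489.521*17.957 + 246.026*22.079
= 8790.329 + 5432.008
= 14222.34 MJ
e = 14222.34 / 27.761 = 512.31 MJ/m^2

512.31 MJ/m^2


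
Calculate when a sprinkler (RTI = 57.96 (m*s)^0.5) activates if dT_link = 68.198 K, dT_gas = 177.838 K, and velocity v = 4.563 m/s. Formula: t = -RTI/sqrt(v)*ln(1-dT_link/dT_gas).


dT_link/dT_gas = 0.38348
ln(1 - 0.38348) = -0.48367
t = -57.96 / sqrt(4.563) * -0.48367 = 13.124 s

13.124 s


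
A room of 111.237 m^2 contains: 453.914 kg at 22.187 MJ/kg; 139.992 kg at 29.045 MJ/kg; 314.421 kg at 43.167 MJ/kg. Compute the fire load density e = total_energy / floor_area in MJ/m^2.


Total energy = 453.914*22.187 + 139.992*29.045 + 314.421*43.167
= 10070.99 + 4066.068 + 13572.61
= 27709.67 MJ
e = 27709.67 / 111.237 = 249.10 MJ/m^2

249.10 MJ/m^2


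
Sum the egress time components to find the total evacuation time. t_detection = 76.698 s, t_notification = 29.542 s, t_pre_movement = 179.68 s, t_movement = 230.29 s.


Total = 76.698 + 29.542 + 179.68 + 230.29 = 516.21 s

516.21 s


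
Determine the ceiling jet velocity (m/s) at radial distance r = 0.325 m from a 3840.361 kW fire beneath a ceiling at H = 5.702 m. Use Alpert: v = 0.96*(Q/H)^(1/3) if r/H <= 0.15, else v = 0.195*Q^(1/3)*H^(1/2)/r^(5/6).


r/H = 0.325 / 5.702 = 0.056998
r/H <= 0.15, so v = 0.96*(Q/H)^(1/3)
Q/H = 673.51
(Q/H)^(1/3) = 8.7656
v = 0.96 * 8.7656 = 8.4150 m/s

8.4150 m/s


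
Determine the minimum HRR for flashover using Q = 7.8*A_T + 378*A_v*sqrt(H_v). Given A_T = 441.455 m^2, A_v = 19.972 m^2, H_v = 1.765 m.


7.8*A_T = 3443.349
sqrt(H_v) = 1.3285
378*A_v*sqrt(H_v) = 10030
Q = 3443.349 + 10030 = 13473 kW

13473 kW


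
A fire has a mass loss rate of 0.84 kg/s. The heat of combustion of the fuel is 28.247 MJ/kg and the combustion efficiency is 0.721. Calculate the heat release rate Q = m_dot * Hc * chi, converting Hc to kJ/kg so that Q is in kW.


Hc = 28.247 MJ/kg = 28.247 * 1000 kJ/kg = 28247 kJ/kg
Q = 0.84 kg/s * 28247 kJ/kg * 0.721 = 17108 kW

17108 kW


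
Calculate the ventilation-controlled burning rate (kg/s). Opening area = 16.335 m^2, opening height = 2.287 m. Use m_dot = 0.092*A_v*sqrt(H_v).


sqrt(H_v) = 1.5123
m_dot = 0.092 * 16.335 * 1.5123 = 2.2727 kg/s

2.2727 kg/s


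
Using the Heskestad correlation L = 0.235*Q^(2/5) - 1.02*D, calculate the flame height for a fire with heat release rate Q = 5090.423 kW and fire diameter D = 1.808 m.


Q^(2/5) = 30.388
0.235 * Q^(2/5) = 7.1412
1.02 * D = 1.8442
L = 5.2970 m

5.2970 m


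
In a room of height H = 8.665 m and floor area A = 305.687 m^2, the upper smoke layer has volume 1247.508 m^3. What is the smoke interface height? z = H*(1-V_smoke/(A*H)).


V/(A*H) = 0.47097
1 - 0.47097 = 0.52903
z = 8.665 * 0.52903 = 4.5840 m

4.5840 m


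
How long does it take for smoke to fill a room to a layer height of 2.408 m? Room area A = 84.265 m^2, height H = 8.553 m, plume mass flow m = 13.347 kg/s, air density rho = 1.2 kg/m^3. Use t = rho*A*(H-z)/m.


H - z = 6.145 m
t = 1.2 * 84.265 * 6.145 / 13.347 = 46.555 s

46.555 s


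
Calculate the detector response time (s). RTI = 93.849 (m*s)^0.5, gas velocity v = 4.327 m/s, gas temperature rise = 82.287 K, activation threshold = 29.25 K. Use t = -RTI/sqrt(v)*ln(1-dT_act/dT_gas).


dT_act/dT_gas = 0.35546
ln(1 - 0.35546) = -0.43922
t = -93.849 / sqrt(4.327) * -0.43922 = 19.816 s

19.816 s


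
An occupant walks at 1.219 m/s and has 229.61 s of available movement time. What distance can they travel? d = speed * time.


d = 1.219 * 229.61 = 279.89 m

279.89 m


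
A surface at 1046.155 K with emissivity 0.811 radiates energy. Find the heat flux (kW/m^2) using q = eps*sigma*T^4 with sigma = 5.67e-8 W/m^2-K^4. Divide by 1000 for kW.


T^4 = 1.1978e+12
q = 0.811 * 5.67e-8 * 1.1978e+12 / 1000 = 55.079 kW/m^2

55.079 kW/m^2


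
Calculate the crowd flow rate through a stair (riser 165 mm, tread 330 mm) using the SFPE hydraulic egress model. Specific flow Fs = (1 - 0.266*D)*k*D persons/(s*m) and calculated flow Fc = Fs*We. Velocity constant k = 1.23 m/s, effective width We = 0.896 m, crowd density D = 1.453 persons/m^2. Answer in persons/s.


1 - 0.266*D = 1 - 0.266*1.453 = 0.61350
Fs = 0.61350 * 1.23 * 1.453 = 1.0964 persons/(s*m)
Fc = 1.0964 * 0.896 = 0.98241 persons/s

0.98241 persons/s


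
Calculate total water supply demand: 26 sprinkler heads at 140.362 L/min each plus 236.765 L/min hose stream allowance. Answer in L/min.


Sprinkler demand = 26 * 140.362 = 3649.412 L/min
Total = 3649.412 + 236.765 = 3886.177 L/min

3886.177 L/min


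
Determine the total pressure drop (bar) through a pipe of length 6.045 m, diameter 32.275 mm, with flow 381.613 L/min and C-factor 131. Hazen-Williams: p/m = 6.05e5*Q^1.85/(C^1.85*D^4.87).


Q^1.85 = 59704
C^1.85 = 8259.5
D^4.87 = 2.2294e+07
p/m = 0.19617 bar/m
p_total = 0.19617 * 6.045 = 1.1858 bar

1.1858 bar


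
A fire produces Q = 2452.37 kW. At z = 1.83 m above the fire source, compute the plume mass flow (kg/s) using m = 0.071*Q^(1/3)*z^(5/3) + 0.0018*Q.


Q^(1/3) = 13.485
z^(5/3) = 2.7379
First term = 0.071 * 13.485 * 2.7379 = 2.6214
Second term = 0.0018 * 2452.37 = 4.4143
m = 7.0357 kg/s

7.0357 kg/s


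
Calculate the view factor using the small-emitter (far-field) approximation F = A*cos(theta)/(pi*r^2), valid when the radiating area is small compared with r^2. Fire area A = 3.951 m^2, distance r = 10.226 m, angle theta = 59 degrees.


cos(59 deg) = 0.51504
pi*r^2 = 328.52
F = 3.951 * 0.51504 / 328.52 = 0.0061942

0.0061942


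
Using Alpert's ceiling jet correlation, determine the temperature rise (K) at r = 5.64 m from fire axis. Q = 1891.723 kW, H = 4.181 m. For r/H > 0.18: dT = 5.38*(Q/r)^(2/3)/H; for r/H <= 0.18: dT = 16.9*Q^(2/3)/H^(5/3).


r/H = 5.64 / 4.181 = 1.3490
r/H > 0.18, so dT = 5.38*(Q/r)^(2/3)/H
Q/r = 335.41
(Q/r)^(2/3) = 48.275
dT = 5.38 * 48.275 / 4.181 = 62.119 K

62.119 K


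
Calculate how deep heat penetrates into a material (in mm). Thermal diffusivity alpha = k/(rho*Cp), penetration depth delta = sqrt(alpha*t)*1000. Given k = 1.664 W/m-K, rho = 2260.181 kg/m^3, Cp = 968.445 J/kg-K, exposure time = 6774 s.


alpha = 1.664 / (2260.181 * 968.445) = 7.6021e-07 m^2/s
alpha * t = 0.0051497
delta = sqrt(0.0051497) * 1000 = 71.761 mm

71.761 mm


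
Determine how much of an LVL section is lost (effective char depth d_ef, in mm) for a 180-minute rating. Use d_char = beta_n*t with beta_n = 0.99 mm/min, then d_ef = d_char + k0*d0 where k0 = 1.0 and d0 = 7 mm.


d_char = 0.99 * 180 = 178.2 mm
d_ef = 178.2 + 1.0*7 = 185.2 mm

185.2 mm


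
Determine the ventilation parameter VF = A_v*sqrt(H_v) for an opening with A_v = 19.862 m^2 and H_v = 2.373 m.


sqrt(H_v) = 1.5405
VF = 19.862 * 1.5405 = 30.597 m^(5/2)

30.597 m^(5/2)


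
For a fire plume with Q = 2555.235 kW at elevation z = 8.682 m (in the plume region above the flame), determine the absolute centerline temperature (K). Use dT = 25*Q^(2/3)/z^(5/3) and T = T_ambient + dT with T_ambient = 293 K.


Q^(2/3) = 186.90
z^(5/3) = 36.675
dT = 25 * 186.90 / 36.675 = 127.41 K
T = 293 + 127.41 = 420.41 K

420.41 K


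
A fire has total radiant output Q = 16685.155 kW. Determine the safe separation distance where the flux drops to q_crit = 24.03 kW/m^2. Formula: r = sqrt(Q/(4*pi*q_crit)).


4*pi*q_crit = 301.97
Q/(4*pi*q_crit) = 55.254
r = sqrt(55.254) = 7.4333 m

7.4333 m


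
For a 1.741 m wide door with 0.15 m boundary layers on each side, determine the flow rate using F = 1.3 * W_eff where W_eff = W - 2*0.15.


W_eff = 1.741 - 0.30 = 1.441 m
F = 1.3 * 1.441 = 1.8733 persons/s

1.8733 persons/s


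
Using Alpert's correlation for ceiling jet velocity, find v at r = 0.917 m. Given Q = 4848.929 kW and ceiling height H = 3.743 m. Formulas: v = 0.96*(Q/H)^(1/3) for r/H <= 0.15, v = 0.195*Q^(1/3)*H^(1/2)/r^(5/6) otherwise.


r/H = 0.917 / 3.743 = 0.24499
r/H > 0.15, so v = 0.195*Q^(1/3)*H^(1/2)/r^(5/6)
Q^(1/3) = 16.926
H^(1/2) = 1.9347
r^(5/6) = 0.93034
v = 0.195 * 16.926 * 1.9347 / 0.93034 = 6.8636 m/s

6.8636 m/s


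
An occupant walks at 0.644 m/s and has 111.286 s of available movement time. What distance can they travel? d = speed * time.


d = 0.644 * 111.286 = 71.668 m

71.668 m


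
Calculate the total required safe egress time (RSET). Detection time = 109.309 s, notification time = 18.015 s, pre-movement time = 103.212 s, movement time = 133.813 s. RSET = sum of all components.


Total = 109.309 + 18.015 + 103.212 + 133.813 = 364.349 s

364.349 s


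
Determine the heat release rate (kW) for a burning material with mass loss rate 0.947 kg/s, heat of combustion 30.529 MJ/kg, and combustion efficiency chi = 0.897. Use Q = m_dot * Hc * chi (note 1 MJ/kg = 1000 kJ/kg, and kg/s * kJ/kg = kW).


Hc = 30.529 MJ/kg = 30.529 * 1000 kJ/kg = 30529 kJ/kg
Q = 0.947 kg/s * 30529 kJ/kg * 0.897 = 25933 kW

25933 kW


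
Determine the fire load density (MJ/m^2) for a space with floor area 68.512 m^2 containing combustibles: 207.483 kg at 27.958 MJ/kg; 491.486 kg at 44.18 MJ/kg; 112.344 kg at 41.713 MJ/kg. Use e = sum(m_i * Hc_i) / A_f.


Total energy = 207.483*27.958 + 491.486*44.18 + 112.344*41.713
= 5800.810 + 21713.85 + 4686.205
= 32200.87 MJ
e = 32200.87 / 68.512 = 470.00 MJ/m^2

470.00 MJ/m^2


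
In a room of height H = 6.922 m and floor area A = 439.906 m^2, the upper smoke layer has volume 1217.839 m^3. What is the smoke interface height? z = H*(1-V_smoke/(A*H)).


V/(A*H) = 0.39994
1 - 0.39994 = 0.60006
z = 6.922 * 0.60006 = 4.1536 m

4.1536 m


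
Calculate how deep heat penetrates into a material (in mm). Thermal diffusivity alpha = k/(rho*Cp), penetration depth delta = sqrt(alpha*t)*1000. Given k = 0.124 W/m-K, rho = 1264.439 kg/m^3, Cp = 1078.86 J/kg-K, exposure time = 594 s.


alpha = 0.124 / (1264.439 * 1078.86) = 9.0899e-08 m^2/s
alpha * t = 5.3994e-05
delta = sqrt(5.3994e-05) * 1000 = 7.3481 mm

7.3481 mm


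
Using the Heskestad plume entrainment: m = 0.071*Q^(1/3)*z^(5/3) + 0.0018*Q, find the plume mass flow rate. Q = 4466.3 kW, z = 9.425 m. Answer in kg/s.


Q^(1/3) = 16.468
z^(5/3) = 42.054
First term = 0.071 * 16.468 * 42.054 = 49.171
Second term = 0.0018 * 4466.3 = 8.0393
m = 57.210 kg/s

57.210 kg/s


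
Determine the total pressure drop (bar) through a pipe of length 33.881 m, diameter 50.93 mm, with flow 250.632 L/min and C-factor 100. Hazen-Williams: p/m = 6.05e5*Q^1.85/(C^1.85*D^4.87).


Q^1.85 = 27429
C^1.85 = 5011.9
D^4.87 = 2.0557e+08
p/m = 0.016107 bar/m
p_total = 0.016107 * 33.881 = 0.54572 bar

0.54572 bar


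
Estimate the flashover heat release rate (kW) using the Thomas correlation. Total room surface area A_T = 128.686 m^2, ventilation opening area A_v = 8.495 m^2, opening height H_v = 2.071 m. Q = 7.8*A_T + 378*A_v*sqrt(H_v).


7.8*A_T = 1003.8
sqrt(H_v) = 1.4391
378*A_v*sqrt(H_v) = 4621.1
Q = 1003.8 + 4621.1 = 5624.8 kW

5624.8 kW


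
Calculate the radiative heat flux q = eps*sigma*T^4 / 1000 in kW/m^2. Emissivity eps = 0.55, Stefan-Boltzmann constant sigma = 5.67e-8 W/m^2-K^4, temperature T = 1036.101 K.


T^4 = 1.1524e+12
q = 0.55 * 5.67e-8 * 1.1524e+12 / 1000 = 35.938 kW/m^2

35.938 kW/m^2


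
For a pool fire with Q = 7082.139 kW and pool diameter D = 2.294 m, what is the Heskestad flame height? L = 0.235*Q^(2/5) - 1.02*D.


Q^(2/5) = 34.679
0.235 * Q^(2/5) = 8.1496
1.02 * D = 2.3399
L = 5.8097 m

5.8097 m


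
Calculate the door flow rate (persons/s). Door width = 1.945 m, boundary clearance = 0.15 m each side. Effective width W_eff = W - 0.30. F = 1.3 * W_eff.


W_eff = 1.945 - 0.30 = 1.645 m
F = 1.3 * 1.645 = 2.1385 persons/s

2.1385 persons/s


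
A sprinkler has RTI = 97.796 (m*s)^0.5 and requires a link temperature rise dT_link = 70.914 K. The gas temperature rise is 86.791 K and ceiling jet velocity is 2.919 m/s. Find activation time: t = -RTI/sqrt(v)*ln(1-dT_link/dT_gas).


dT_link/dT_gas = 0.81707
ln(1 - 0.81707) = -1.6986
t = -97.796 / sqrt(2.919) * -1.6986 = 97.231 s

97.231 s


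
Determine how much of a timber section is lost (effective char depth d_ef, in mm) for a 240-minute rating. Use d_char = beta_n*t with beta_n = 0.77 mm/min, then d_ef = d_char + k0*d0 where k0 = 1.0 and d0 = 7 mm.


d_char = 0.77 * 240 = 184.8 mm
d_ef = 184.8 + 1.0*7 = 191.8 mm

191.8 mm


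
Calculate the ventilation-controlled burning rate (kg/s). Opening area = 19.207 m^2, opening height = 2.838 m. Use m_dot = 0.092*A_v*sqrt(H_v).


sqrt(H_v) = 1.6846
m_dot = 0.092 * 19.207 * 1.6846 = 2.9768 kg/s

2.9768 kg/s


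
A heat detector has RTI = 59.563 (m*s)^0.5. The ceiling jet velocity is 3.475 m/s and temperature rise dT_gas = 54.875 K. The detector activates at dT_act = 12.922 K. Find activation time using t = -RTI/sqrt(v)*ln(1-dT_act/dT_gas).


dT_act/dT_gas = 0.23548
ln(1 - 0.23548) = -0.26851
t = -59.563 / sqrt(3.475) * -0.26851 = 8.5794 s

8.5794 s


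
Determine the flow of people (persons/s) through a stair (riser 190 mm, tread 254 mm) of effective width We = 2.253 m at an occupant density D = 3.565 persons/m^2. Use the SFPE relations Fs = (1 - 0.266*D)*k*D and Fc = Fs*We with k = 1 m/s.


1 - 0.266*D = 1 - 0.266*3.565 = 0.051710
Fs = 0.051710 * 1 * 3.565 = 0.18435 persons/(s*m)
Fc = 0.18435 * 2.253 = 0.41533 persons/s

0.41533 persons/s


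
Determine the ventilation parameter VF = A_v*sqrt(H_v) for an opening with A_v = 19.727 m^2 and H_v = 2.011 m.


sqrt(H_v) = 1.4181
VF = 19.727 * 1.4181 = 27.975 m^(5/2)

27.975 m^(5/2)


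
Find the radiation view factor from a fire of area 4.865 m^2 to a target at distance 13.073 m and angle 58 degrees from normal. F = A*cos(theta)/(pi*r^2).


cos(58 deg) = 0.52992
pi*r^2 = 536.91
F = 4.865 * 0.52992 / 536.91 = 0.0048017

0.0048017


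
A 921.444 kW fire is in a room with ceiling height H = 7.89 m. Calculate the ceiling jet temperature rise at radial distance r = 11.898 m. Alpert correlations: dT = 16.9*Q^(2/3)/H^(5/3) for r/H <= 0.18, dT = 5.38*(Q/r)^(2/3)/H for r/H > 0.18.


r/H = 11.898 / 7.89 = 1.5080
r/H > 0.18, so dT = 5.38*(Q/r)^(2/3)/H
Q/r = 77.445
(Q/r)^(2/3) = 18.169
dT = 5.38 * 18.169 / 7.89 = 12.389 K

12.389 K


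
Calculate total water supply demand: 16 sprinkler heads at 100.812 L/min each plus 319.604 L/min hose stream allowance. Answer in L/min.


Sprinkler demand = 16 * 100.812 = 1612.992 L/min
Total = 1612.992 + 319.604 = 1932.596 L/min

1932.596 L/min


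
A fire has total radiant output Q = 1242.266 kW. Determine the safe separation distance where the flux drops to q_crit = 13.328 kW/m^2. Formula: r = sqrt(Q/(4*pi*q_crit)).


4*pi*q_crit = 167.48
Q/(4*pi*q_crit) = 7.4172
r = sqrt(7.4172) = 2.7235 m

2.7235 m


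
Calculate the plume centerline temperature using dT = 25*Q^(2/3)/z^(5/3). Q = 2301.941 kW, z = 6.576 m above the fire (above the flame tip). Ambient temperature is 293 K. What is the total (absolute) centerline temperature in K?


Q^(2/3) = 174.34
z^(5/3) = 23.082
dT = 25 * 174.34 / 23.082 = 188.83 K
T = 293 + 188.83 = 481.83 K

481.83 K


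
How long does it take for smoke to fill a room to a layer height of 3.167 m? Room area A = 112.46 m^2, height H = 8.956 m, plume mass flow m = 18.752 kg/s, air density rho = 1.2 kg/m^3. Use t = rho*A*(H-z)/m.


H - z = 5.789 m
t = 1.2 * 112.46 * 5.789 / 18.752 = 41.662 s

41.662 s


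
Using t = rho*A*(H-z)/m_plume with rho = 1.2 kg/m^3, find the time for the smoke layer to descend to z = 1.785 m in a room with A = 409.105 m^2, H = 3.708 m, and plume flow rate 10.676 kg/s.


H - z = 1.923 m
t = 1.2 * 409.105 * 1.923 / 10.676 = 88.427 s

88.427 s


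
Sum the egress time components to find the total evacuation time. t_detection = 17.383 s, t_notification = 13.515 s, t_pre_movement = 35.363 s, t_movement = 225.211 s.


Total = 17.383 + 13.515 + 35.363 + 225.211 = 291.472 s

291.472 s


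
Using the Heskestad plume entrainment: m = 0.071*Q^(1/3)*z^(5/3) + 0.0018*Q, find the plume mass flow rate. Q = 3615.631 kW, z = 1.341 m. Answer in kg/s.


Q^(1/3) = 15.348
z^(5/3) = 1.6307
First term = 0.071 * 15.348 * 1.6307 = 1.7771
Second term = 0.0018 * 3615.631 = 6.5081
m = 8.2852 kg/s

8.2852 kg/s


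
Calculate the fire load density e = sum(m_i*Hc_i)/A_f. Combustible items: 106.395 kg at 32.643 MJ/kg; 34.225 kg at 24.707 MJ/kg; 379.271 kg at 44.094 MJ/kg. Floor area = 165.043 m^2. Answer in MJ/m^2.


Total energy = 106.395*32.643 + 34.225*24.707 + 379.271*44.094
= 3473.052 + 845.5971 + 16723.58
= 21042.22 MJ
e = 21042.22 / 165.043 = 127.50 MJ/m^2

127.50 MJ/m^2


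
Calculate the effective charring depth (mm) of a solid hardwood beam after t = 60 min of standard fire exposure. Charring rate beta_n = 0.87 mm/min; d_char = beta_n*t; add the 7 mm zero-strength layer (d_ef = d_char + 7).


d_char = 0.87 * 60 = 52.2 mm
d_ef = 52.2 + 1.0*7 = 59.2 mm

59.2 mm


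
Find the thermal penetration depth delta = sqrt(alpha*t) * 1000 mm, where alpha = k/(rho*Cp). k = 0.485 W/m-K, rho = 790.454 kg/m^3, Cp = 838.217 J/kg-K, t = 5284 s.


alpha = 0.485 / (790.454 * 838.217) = 7.3200e-07 m^2/s
alpha * t = 0.0038679
delta = sqrt(0.0038679) * 1000 = 62.192 mm

62.192 mm


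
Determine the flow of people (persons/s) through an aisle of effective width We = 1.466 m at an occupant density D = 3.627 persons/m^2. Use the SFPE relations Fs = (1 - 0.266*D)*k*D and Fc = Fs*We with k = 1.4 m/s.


1 - 0.266*D = 1 - 0.266*3.627 = 0.035218
Fs = 0.035218 * 1.4 * 3.627 = 0.17883 persons/(s*m)
Fc = 0.17883 * 1.466 = 0.26216 persons/s

0.26216 persons/s


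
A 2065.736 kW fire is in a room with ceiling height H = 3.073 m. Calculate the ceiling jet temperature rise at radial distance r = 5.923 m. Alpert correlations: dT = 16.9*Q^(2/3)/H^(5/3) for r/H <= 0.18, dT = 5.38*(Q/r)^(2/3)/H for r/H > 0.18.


r/H = 5.923 / 3.073 = 1.9274
r/H > 0.18, so dT = 5.38*(Q/r)^(2/3)/H
Q/r = 348.77
(Q/r)^(2/3) = 49.548
dT = 5.38 * 49.548 / 3.073 = 86.744 K

86.744 K


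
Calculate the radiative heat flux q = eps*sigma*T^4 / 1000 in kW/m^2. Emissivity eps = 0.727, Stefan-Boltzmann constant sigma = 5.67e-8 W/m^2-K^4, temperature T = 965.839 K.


T^4 = 8.7020e+11
q = 0.727 * 5.67e-8 * 8.7020e+11 / 1000 = 35.870 kW/m^2

35.870 kW/m^2


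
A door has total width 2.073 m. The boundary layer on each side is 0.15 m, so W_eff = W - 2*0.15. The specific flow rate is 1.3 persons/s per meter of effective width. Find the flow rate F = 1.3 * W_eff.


W_eff = 2.073 - 0.30 = 1.773 m
F = 1.3 * 1.773 = 2.3049 persons/s

2.3049 persons/s


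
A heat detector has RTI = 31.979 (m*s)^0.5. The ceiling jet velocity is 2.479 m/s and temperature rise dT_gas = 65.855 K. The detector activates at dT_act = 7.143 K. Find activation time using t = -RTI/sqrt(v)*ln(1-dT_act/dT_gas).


dT_act/dT_gas = 0.10847
ln(1 - 0.10847) = -0.11481
t = -31.979 / sqrt(2.479) * -0.11481 = 2.3319 s

2.3319 s


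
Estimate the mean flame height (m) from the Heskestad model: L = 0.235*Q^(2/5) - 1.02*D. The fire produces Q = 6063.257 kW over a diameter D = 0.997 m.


Q^(2/5) = 32.590
0.235 * Q^(2/5) = 7.6586
1.02 * D = 1.0169
L = 6.6417 m

6.6417 m


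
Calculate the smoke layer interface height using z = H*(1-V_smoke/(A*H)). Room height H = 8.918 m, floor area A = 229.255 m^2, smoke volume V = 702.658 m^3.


V/(A*H) = 0.34368
1 - 0.34368 = 0.65632
z = 8.918 * 0.65632 = 5.8530 m

5.8530 m


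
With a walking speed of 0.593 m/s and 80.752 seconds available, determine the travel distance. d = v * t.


d = 0.593 * 80.752 = 47.886 m

47.886 m


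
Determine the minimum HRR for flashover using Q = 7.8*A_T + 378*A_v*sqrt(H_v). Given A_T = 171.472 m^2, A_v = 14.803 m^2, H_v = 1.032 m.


7.8*A_T = 1337.5
sqrt(H_v) = 1.0159
378*A_v*sqrt(H_v) = 5684.4
Q = 1337.5 + 5684.4 = 7021.8 kW

7021.8 kW


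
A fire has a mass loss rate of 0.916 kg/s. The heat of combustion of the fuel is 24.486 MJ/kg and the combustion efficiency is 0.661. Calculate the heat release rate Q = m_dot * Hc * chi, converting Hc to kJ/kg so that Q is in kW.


Hc = 24.486 MJ/kg = 24.486 * 1000 kJ/kg = 24486 kJ/kg
Q = 0.916 kg/s * 24486 kJ/kg * 0.661 = 14826 kW

14826 kW


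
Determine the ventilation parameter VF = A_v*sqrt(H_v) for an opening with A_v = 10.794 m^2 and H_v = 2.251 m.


sqrt(H_v) = 1.5003
VF = 10.794 * 1.5003 = 16.195 m^(5/2)

16.195 m^(5/2)


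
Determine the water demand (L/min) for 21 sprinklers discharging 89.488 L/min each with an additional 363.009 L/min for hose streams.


Sprinkler demand = 21 * 89.488 = 1879.248 L/min
Total = 1879.248 + 363.009 = 2242.257 L/min

2242.257 L/min


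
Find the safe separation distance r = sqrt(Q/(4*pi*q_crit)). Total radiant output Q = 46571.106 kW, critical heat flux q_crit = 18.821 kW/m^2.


4*pi*q_crit = 236.51
Q/(4*pi*q_crit) = 196.91
r = sqrt(196.91) = 14.032 m

14.032 m


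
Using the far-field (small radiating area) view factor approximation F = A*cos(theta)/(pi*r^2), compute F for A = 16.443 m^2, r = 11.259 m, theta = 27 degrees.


cos(27 deg) = 0.89101
pi*r^2 = 398.24
F = 16.443 * 0.89101 / 398.24 = 0.036789

0.036789


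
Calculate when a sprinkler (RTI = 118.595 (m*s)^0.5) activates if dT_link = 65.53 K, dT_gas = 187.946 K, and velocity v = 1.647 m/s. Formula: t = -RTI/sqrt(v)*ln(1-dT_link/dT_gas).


dT_link/dT_gas = 0.34866
ln(1 - 0.34866) = -0.42873
t = -118.595 / sqrt(1.647) * -0.42873 = 39.619 s

39.619 s


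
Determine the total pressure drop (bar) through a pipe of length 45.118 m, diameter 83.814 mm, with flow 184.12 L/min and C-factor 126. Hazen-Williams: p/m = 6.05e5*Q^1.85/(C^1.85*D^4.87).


Q^1.85 = 15504
C^1.85 = 7685.7
D^4.87 = 2.3257e+09
p/m = 0.00052475 bar/m
p_total = 0.00052475 * 45.118 = 0.023676 bar

0.023676 bar


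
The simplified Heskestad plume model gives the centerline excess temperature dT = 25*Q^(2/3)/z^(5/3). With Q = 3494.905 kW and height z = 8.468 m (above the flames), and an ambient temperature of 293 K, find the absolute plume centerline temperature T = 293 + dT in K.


Q^(2/3) = 230.30
z^(5/3) = 35.180
dT = 25 * 230.30 / 35.180 = 163.65 K
T = 293 + 163.65 = 456.65 K

456.65 K


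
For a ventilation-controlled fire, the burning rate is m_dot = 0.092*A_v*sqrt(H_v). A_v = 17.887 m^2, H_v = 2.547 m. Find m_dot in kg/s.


sqrt(H_v) = 1.5959
m_dot = 0.092 * 17.887 * 1.5959 = 2.6263 kg/s

2.6263 kg/s


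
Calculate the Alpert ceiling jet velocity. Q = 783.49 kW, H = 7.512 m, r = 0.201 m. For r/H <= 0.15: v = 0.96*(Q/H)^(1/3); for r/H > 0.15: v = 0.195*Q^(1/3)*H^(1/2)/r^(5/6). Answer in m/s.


r/H = 0.201 / 7.512 = 0.026757
r/H <= 0.15, so v = 0.96*(Q/H)^(1/3)
Q/H = 104.30
(Q/H)^(1/3) = 4.7072
v = 0.96 * 4.7072 = 4.5189 m/s

4.5189 m/s


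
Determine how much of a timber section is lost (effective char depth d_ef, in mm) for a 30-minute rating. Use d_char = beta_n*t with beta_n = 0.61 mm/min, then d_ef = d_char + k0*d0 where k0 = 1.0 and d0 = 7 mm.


d_char = 0.61 * 30 = 18.3 mm
d_ef = 18.3 + 1.0*7 = 25.3 mm

25.3 mm


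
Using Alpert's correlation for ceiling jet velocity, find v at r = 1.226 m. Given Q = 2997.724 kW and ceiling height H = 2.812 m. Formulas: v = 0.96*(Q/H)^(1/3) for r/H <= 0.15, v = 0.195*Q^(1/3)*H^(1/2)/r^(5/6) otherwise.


r/H = 1.226 / 2.812 = 0.43599
r/H > 0.15, so v = 0.195*Q^(1/3)*H^(1/2)/r^(5/6)
Q^(1/3) = 14.419
H^(1/2) = 1.6769
r^(5/6) = 1.1851
v = 0.195 * 14.419 * 1.6769 / 1.1851 = 3.9786 m/s

3.9786 m/s


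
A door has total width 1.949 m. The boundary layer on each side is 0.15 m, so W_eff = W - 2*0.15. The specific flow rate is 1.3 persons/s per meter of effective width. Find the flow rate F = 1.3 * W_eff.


W_eff = 1.949 - 0.30 = 1.649 m
F = 1.3 * 1.649 = 2.1437 persons/s

2.1437 persons/s


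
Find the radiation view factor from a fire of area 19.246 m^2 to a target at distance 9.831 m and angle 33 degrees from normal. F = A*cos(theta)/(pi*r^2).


cos(33 deg) = 0.83867
pi*r^2 = 303.63
F = 19.246 * 0.83867 / 303.63 = 0.053160

0.053160


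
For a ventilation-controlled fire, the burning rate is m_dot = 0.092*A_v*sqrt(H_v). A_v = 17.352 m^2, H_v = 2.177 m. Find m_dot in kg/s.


sqrt(H_v) = 1.4755
m_dot = 0.092 * 17.352 * 1.4755 = 2.3554 kg/s

2.3554 kg/s


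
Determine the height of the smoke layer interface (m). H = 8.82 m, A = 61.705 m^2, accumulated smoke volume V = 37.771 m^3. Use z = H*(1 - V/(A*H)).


V/(A*H) = 0.069402
1 - 0.069402 = 0.93060
z = 8.82 * 0.93060 = 8.2079 m

8.2079 m


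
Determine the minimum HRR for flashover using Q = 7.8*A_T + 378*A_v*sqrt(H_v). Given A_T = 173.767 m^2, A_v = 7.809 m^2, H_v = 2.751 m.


7.8*A_T = 1355.4
sqrt(H_v) = 1.6586
378*A_v*sqrt(H_v) = 4895.9
Q = 1355.4 + 4895.9 = 6251.3 kW

6251.3 kW


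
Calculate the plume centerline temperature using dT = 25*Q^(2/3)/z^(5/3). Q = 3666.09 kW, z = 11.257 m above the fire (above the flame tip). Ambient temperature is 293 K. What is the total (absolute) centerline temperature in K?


Q^(2/3) = 237.76
z^(5/3) = 56.542
dT = 25 * 237.76 / 56.542 = 105.12 K
T = 293 + 105.12 = 398.12 K

398.12 K


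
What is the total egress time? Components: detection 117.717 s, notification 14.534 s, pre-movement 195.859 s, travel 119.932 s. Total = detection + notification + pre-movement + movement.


Total = 117.717 + 14.534 + 195.859 + 119.932 = 448.042 s

448.042 s


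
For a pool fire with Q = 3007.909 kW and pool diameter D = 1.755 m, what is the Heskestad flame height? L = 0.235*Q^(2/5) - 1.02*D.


Q^(2/5) = 24.621
0.235 * Q^(2/5) = 5.7859
1.02 * D = 1.7901
L = 3.9958 m

3.9958 m


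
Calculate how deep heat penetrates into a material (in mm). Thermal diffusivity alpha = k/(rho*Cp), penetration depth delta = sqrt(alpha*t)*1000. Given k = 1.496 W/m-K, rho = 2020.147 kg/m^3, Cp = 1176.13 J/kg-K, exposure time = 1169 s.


alpha = 1.496 / (2020.147 * 1176.13) = 6.2964e-07 m^2/s
alpha * t = 0.00073605
delta = sqrt(0.00073605) * 1000 = 27.130 mm

27.130 mm


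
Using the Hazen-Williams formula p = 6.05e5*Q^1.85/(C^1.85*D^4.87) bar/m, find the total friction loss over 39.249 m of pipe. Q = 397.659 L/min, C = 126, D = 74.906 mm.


Q^1.85 = 64431
C^1.85 = 7685.7
D^4.87 = 1.3455e+09
p/m = 0.0037694 bar/m
p_total = 0.0037694 * 39.249 = 0.14794 bar

0.14794 bar


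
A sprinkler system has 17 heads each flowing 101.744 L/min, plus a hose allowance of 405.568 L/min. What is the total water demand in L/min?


Sprinkler demand = 17 * 101.744 = 1729.648 L/min
Total = 1729.648 + 405.568 = 2135.216 L/min

2135.216 L/min


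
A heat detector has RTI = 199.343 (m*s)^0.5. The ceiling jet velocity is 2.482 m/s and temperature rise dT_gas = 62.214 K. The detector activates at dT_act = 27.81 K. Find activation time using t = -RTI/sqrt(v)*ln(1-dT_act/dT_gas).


dT_act/dT_gas = 0.44701
ln(1 - 0.44701) = -0.59241
t = -199.343 / sqrt(2.482) * -0.59241 = 74.958 s

74.958 s
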